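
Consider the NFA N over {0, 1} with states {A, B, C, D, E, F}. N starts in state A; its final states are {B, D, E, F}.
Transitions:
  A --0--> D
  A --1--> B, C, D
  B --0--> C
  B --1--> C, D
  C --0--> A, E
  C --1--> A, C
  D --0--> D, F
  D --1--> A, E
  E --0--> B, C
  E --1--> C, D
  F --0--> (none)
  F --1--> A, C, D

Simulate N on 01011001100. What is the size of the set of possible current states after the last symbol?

6

Start: {A}
read 0: {D}
read 1: {A, E}
read 0: {B, C, D}
read 1: {A, C, D, E}
read 1: {A, B, C, D, E}
read 0: {A, B, C, D, E, F}
read 0: {A, B, C, D, E, F}
read 1: {A, B, C, D, E}
read 1: {A, B, C, D, E}
read 0: {A, B, C, D, E, F}
read 0: {A, B, C, D, E, F}
Final reachable set {A, B, C, D, E, F} has 6 states.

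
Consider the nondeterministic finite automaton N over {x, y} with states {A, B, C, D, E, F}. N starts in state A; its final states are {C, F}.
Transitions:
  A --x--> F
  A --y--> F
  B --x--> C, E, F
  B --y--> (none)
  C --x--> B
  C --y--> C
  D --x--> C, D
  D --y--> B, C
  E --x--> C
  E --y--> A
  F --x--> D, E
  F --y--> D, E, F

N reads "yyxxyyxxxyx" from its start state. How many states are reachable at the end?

4

Start: {A}
read y: {F}
read y: {D, E, F}
read x: {C, D, E}
read x: {B, C, D}
read y: {B, C}
read y: {C}
read x: {B}
read x: {C, E, F}
read x: {B, C, D, E}
read y: {A, B, C}
read x: {B, C, E, F}
Final reachable set {B, C, E, F} has 4 states.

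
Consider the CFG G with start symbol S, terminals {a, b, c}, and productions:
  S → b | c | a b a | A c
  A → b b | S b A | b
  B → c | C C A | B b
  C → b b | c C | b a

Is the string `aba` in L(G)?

yes

S ⇒ aba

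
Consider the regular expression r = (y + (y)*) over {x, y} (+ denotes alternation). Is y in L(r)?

yes

The left alternative y matches y.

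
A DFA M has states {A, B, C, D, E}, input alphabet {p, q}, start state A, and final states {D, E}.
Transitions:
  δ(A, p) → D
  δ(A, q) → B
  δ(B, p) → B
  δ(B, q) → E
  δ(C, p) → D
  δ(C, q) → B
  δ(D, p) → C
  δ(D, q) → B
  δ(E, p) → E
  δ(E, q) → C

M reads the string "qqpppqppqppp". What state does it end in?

B

A --q--> B
B --q--> E
E --p--> E
E --p--> E
E --p--> E
E --q--> C
C --p--> D
D --p--> C
C --q--> B
B --p--> B
B --p--> B
B --p--> B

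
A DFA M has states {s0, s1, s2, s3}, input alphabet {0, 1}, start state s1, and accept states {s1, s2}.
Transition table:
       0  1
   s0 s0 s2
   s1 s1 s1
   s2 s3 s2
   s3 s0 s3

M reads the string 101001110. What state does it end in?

s1 --1--> s1
s1 --0--> s1
s1 --1--> s1
s1 --0--> s1
s1 --0--> s1
s1 --1--> s1
s1 --1--> s1
s1 --1--> s1
s1 --0--> s1

s1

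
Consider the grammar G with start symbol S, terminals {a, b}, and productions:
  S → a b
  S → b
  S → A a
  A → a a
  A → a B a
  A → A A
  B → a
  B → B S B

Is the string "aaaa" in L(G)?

S ⇒ Aa ⇒ aBaa ⇒ aaaa

yes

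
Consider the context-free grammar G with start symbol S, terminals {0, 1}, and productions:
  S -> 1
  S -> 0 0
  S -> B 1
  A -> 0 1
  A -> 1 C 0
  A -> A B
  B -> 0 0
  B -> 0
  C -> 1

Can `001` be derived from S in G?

yes

S ⇒ B1 ⇒ 001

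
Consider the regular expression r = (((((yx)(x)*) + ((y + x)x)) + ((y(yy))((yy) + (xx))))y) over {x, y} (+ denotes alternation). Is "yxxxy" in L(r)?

Split as yxxx·y: ((((yx)(x)*)+((y+x)x))+((y(yy))((yy)+(xx)))) matches yxxx and y matches y.

yes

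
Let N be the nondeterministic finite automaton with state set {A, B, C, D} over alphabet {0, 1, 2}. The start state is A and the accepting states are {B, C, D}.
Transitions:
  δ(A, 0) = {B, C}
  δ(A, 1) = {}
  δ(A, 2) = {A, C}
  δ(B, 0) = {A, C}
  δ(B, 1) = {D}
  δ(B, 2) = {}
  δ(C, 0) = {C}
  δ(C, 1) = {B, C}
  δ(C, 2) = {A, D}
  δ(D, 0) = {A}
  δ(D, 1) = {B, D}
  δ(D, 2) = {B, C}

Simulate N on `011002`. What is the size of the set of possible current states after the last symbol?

2

Start: {A}
read 0: {B, C}
read 1: {B, C, D}
read 1: {B, C, D}
read 0: {A, C}
read 0: {B, C}
read 2: {A, D}
Final reachable set {A, D} has 2 states.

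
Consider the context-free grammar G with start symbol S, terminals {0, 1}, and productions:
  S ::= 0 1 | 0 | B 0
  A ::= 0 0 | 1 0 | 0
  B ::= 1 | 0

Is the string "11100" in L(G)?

no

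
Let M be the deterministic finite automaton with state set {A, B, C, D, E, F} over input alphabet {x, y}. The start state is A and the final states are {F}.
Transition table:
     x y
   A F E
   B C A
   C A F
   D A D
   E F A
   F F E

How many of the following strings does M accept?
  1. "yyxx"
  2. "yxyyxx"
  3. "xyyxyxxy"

2

"yyxx": accepted
"yxyyxx": accepted
"xyyxyxxy": rejected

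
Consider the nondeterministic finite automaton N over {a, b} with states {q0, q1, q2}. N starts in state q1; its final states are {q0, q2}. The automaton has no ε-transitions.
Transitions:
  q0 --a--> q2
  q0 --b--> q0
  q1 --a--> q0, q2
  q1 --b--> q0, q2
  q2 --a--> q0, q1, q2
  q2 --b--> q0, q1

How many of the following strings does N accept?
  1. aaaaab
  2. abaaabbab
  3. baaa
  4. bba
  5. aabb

aaaaab: accepted
abaaabbab: accepted
baaa: accepted
bba: accepted
aabb: accepted

5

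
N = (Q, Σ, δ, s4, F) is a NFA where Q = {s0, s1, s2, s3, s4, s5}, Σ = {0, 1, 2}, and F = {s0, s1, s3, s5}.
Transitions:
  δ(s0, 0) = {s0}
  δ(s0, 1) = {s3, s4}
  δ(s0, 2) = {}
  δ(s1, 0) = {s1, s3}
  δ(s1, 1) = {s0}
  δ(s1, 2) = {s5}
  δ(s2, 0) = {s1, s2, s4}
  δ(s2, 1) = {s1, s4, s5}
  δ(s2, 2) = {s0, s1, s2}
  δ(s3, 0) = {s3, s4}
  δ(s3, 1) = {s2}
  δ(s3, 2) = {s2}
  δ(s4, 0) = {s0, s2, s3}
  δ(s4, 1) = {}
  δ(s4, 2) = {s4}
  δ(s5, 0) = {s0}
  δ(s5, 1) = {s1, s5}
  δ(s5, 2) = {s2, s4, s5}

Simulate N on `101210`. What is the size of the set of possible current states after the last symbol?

Start: {s4}
read 1: {}
The reachable set is empty and stays empty for the remaining 5 symbols.
Final reachable set {} has 0 states.

0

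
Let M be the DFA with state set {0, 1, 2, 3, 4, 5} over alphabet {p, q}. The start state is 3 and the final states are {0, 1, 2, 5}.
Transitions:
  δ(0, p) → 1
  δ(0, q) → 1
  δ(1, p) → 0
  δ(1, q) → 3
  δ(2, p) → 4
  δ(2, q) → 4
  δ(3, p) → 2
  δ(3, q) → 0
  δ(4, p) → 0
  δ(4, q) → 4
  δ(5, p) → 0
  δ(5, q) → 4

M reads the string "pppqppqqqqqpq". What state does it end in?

3 --p--> 2
2 --p--> 4
4 --p--> 0
0 --q--> 1
1 --p--> 0
0 --p--> 1
1 --q--> 3
3 --q--> 0
0 --q--> 1
1 --q--> 3
3 --q--> 0
0 --p--> 1
1 --q--> 3

3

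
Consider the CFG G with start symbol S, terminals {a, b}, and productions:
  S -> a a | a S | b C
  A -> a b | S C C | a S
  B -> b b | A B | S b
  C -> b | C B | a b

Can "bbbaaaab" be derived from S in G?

no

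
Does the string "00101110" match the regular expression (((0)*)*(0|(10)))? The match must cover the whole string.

No split of 00101110 into u·v has ((0)*)* matching u and (0|(10)) matching v.

no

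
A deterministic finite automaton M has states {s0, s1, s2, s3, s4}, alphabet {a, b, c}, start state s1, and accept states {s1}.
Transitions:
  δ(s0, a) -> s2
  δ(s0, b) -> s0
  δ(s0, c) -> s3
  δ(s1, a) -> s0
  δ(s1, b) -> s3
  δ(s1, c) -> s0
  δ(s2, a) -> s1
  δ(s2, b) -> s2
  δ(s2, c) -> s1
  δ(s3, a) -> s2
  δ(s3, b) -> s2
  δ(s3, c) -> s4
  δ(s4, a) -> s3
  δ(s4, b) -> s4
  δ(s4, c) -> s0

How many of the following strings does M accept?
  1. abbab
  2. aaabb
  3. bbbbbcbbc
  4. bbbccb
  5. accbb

1

abbab: rejected
aaabb: rejected
bbbbbcbbc: accepted
bbbccb: rejected
accbb: rejected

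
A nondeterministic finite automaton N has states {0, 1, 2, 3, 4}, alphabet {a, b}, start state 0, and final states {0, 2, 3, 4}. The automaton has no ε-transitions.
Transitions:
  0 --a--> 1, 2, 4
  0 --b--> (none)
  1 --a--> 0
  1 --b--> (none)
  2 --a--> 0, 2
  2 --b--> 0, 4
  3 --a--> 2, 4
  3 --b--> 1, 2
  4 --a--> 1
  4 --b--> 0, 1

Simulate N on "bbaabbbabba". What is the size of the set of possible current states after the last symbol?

Start: {0}
read b: {}
The reachable set is empty and stays empty for the remaining 10 symbols.
Final reachable set {} has 0 states.

0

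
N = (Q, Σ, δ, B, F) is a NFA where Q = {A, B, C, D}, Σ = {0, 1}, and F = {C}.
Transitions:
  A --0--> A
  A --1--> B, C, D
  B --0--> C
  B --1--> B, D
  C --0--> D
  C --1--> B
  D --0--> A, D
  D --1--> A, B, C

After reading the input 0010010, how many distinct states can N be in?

Start: {B}
read 0: {C}
read 0: {D}
read 1: {A, B, C}
read 0: {A, C, D}
read 0: {A, D}
read 1: {A, B, C, D}
read 0: {A, C, D}
Final reachable set {A, C, D} has 3 states.

3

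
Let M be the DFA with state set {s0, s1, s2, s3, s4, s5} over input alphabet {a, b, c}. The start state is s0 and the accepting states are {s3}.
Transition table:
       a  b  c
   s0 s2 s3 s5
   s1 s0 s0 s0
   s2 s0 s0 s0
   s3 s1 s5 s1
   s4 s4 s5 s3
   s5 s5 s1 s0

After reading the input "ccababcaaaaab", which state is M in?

s1

s0 --c--> s5
s5 --c--> s0
s0 --a--> s2
s2 --b--> s0
s0 --a--> s2
s2 --b--> s0
s0 --c--> s5
s5 --a--> s5
s5 --a--> s5
s5 --a--> s5
s5 --a--> s5
s5 --a--> s5
s5 --b--> s1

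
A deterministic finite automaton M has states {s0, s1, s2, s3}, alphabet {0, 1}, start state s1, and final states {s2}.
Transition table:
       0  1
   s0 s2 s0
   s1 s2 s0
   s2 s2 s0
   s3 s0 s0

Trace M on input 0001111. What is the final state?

s0

s1 --0--> s2
s2 --0--> s2
s2 --0--> s2
s2 --1--> s0
s0 --1--> s0
s0 --1--> s0
s0 --1--> s0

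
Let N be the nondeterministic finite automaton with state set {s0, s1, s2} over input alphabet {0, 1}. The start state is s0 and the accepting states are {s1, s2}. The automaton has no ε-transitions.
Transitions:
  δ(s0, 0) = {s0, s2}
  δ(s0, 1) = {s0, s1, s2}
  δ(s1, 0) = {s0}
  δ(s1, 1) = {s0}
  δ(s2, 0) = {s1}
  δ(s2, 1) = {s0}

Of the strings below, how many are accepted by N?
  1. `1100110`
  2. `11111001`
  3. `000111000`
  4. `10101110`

`1100110`: accepted
`11111001`: accepted
`000111000`: accepted
`10101110`: accepted

4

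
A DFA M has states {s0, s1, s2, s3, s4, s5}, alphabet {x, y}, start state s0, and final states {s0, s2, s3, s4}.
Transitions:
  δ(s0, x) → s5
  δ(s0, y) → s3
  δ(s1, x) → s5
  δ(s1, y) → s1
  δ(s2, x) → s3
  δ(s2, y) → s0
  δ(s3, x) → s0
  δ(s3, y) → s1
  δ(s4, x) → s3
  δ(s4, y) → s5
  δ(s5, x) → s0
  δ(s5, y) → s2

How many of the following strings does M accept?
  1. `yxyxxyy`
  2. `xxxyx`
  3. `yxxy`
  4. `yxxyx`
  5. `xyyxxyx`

5

`yxyxxyy`: accepted
`xxxyx`: accepted
`yxxy`: accepted
`yxxyx`: accepted
`xyyxxyx`: accepted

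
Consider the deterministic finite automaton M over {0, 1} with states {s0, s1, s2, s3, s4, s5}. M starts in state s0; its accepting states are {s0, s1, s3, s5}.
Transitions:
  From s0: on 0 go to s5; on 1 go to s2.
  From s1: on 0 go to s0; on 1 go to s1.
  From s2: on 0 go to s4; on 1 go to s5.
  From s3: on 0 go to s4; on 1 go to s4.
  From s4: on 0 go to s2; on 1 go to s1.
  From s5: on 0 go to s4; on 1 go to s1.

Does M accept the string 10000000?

rejected

s0 --1--> s2
s2 --0--> s4
s4 --0--> s2
s2 --0--> s4
s4 --0--> s2
s2 --0--> s4
s4 --0--> s2
s2 --0--> s4
End in state s4, which is not an accepting state.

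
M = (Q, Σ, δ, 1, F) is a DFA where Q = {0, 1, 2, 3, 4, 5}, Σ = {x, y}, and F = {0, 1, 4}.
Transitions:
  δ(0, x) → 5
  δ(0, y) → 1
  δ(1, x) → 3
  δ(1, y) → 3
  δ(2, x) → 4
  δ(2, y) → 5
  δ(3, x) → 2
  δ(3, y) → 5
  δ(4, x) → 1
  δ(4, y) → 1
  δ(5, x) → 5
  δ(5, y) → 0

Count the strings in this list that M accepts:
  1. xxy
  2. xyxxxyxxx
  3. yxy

0

xxy: rejected
xyxxxyxxx: rejected
yxy: rejected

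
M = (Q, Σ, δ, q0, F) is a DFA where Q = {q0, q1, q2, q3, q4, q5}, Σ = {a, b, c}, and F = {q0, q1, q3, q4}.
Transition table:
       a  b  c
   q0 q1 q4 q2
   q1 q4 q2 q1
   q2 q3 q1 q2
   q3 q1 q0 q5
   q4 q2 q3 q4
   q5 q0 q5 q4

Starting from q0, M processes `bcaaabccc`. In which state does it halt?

q0 --b--> q4
q4 --c--> q4
q4 --a--> q2
q2 --a--> q3
q3 --a--> q1
q1 --b--> q2
q2 --c--> q2
q2 --c--> q2
q2 --c--> q2

q2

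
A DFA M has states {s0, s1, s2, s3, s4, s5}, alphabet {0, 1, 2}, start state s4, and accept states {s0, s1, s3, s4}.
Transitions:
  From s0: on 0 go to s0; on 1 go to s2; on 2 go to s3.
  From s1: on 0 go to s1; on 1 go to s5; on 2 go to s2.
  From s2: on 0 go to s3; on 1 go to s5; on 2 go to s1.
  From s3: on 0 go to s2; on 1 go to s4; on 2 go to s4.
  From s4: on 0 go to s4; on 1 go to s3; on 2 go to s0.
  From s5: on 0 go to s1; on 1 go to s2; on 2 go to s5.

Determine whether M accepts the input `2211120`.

s4 --2--> s0
s0 --2--> s3
s3 --1--> s4
s4 --1--> s3
s3 --1--> s4
s4 --2--> s0
s0 --0--> s0
End in state s0, which is an accepting state.

accepted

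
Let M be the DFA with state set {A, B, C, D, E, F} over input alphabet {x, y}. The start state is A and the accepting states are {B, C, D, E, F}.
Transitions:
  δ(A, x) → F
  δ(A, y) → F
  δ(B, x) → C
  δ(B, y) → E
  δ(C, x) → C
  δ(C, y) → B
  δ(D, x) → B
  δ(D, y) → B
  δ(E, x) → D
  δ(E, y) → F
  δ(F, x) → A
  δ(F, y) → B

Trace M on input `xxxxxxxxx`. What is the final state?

F

A --x--> F
F --x--> A
A --x--> F
F --x--> A
A --x--> F
F --x--> A
A --x--> F
F --x--> A
A --x--> F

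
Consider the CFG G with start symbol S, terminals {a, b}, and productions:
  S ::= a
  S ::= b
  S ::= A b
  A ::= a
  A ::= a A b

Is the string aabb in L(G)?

yes

S ⇒ Ab ⇒ aAbb ⇒ aabb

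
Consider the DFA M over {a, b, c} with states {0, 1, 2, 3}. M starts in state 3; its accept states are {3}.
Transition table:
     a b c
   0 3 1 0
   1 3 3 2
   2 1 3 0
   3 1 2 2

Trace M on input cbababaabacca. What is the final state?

3 --c--> 2
2 --b--> 3
3 --a--> 1
1 --b--> 3
3 --a--> 1
1 --b--> 3
3 --a--> 1
1 --a--> 3
3 --b--> 2
2 --a--> 1
1 --c--> 2
2 --c--> 0
0 --a--> 3

3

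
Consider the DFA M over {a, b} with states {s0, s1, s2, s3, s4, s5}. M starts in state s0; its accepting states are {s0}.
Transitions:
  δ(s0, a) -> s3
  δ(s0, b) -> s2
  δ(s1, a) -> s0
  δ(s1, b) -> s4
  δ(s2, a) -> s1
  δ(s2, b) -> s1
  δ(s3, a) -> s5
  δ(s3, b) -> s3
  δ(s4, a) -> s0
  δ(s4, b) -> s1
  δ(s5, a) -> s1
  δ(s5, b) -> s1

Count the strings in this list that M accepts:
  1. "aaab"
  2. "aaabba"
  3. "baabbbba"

2

"aaab": rejected
"aaabba": accepted
"baabbbba": accepted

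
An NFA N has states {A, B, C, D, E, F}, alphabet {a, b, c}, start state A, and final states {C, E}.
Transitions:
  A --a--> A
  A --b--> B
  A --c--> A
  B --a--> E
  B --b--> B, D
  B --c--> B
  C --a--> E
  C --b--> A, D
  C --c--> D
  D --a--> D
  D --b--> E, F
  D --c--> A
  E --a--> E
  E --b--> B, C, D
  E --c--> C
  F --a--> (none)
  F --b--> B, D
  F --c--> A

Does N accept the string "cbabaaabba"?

Start: {A}
read c: {A}
read b: {B}
read a: {E}
read b: {B, C, D}
read a: {D, E}
read a: {D, E}
read a: {D, E}
read b: {B, C, D, E, F}
read b: {A, B, C, D, E, F}
read a: {A, D, E}
Reachable ∩ accepting = {E} — nonempty.

accepted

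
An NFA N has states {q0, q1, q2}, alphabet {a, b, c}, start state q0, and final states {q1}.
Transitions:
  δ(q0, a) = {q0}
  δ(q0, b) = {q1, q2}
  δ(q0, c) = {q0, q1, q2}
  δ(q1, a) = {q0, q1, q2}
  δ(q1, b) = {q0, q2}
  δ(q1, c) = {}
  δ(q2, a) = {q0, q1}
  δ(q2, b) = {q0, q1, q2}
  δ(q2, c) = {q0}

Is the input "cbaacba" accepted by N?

Start: {q0}
read c: {q0, q1, q2}
read b: {q0, q1, q2}
read a: {q0, q1, q2}
read a: {q0, q1, q2}
read c: {q0, q1, q2}
read b: {q0, q1, q2}
read a: {q0, q1, q2}
Reachable ∩ accepting = {q1} — nonempty.

accepted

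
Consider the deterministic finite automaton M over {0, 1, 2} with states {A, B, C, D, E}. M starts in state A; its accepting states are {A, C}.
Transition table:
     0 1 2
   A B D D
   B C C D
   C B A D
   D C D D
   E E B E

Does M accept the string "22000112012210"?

A --2--> D
D --2--> D
D --0--> C
C --0--> B
B --0--> C
C --1--> A
A --1--> D
D --2--> D
D --0--> C
C --1--> A
A --2--> D
D --2--> D
D --1--> D
D --0--> C
End in state C, which is an accepting state.

accepted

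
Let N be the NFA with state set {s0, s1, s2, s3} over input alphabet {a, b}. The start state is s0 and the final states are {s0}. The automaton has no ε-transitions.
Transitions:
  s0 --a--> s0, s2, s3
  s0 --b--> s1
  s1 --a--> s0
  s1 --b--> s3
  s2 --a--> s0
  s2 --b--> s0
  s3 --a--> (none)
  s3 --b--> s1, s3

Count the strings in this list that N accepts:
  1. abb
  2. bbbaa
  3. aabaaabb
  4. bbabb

1

abb: rejected
bbbaa: accepted
aabaaabb: rejected
bbabb: rejected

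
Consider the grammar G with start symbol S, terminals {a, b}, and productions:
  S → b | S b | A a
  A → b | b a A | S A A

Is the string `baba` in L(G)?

S ⇒ Aa ⇒ baAa ⇒ baba

yes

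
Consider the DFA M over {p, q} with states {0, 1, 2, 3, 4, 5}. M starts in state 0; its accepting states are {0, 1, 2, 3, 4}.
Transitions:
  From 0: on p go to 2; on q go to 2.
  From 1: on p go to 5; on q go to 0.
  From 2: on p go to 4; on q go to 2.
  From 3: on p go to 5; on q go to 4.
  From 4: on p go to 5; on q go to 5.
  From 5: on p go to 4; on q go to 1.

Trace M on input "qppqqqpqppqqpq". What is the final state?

0 --q--> 2
2 --p--> 4
4 --p--> 5
5 --q--> 1
1 --q--> 0
0 --q--> 2
2 --p--> 4
4 --q--> 5
5 --p--> 4
4 --p--> 5
5 --q--> 1
1 --q--> 0
0 --p--> 2
2 --q--> 2

2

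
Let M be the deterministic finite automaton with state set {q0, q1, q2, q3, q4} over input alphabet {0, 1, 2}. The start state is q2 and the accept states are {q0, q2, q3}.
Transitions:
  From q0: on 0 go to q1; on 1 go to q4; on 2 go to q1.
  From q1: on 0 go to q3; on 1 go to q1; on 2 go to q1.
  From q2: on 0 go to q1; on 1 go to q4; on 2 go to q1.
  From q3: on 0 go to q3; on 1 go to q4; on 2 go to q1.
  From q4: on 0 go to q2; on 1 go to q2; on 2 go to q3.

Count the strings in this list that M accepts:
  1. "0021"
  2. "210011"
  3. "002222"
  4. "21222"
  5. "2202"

1

"0021": rejected
"210011": accepted
"002222": rejected
"21222": rejected
"2202": rejected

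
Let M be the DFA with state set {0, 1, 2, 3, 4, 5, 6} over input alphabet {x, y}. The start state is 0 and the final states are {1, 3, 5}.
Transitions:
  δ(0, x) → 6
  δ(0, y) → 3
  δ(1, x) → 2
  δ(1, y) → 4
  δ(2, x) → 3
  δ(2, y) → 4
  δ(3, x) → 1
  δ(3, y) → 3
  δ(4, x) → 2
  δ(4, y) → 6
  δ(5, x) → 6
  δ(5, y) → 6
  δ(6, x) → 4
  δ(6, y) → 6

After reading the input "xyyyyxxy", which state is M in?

4

0 --x--> 6
6 --y--> 6
6 --y--> 6
6 --y--> 6
6 --y--> 6
6 --x--> 4
4 --x--> 2
2 --y--> 4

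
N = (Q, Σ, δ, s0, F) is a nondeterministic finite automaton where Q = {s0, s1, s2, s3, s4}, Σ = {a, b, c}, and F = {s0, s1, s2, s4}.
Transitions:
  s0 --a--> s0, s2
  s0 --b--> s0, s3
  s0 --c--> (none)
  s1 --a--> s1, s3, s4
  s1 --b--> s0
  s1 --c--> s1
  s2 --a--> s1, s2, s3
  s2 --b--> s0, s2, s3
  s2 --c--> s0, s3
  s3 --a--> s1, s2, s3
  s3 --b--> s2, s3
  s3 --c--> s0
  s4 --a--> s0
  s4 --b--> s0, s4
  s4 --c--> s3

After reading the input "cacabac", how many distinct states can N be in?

0

Start: {s0}
read c: {}
The reachable set is empty and stays empty for the remaining 6 symbols.
Final reachable set {} has 0 states.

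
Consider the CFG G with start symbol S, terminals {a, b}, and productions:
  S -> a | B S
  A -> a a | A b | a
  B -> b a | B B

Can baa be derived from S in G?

S ⇒ BS ⇒ baS ⇒ baa

yes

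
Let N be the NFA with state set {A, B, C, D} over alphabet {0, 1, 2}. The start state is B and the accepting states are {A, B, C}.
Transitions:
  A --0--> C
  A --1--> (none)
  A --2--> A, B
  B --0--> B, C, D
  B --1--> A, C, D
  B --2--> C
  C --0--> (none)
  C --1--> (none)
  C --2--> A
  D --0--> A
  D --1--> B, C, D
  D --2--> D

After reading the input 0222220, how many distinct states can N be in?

Start: {B}
read 0: {B, C, D}
read 2: {A, C, D}
read 2: {A, B, D}
read 2: {A, B, C, D}
read 2: {A, B, C, D}
read 2: {A, B, C, D}
read 0: {A, B, C, D}
Final reachable set {A, B, C, D} has 4 states.

4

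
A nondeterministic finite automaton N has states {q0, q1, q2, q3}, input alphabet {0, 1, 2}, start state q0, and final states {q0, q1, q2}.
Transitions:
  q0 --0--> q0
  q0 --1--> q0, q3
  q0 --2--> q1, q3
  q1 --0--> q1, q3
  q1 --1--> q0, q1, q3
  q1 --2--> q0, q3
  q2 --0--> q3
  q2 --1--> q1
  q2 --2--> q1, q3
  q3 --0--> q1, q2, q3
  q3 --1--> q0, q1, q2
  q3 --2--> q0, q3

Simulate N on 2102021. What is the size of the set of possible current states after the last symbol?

Start: {q0}
read 2: {q1, q3}
read 1: {q0, q1, q2, q3}
read 0: {q0, q1, q2, q3}
read 2: {q0, q1, q3}
read 0: {q0, q1, q2, q3}
read 2: {q0, q1, q3}
read 1: {q0, q1, q2, q3}
Final reachable set {q0, q1, q2, q3} has 4 states.

4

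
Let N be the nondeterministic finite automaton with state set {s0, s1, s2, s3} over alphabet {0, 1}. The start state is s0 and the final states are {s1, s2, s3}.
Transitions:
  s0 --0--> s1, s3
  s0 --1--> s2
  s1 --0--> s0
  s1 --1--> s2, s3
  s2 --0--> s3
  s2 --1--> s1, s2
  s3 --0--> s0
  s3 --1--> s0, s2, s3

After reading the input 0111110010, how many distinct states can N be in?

3

Start: {s0}
read 0: {s1, s3}
read 1: {s0, s2, s3}
read 1: {s0, s1, s2, s3}
read 1: {s0, s1, s2, s3}
read 1: {s0, s1, s2, s3}
read 1: {s0, s1, s2, s3}
read 0: {s0, s1, s3}
read 0: {s0, s1, s3}
read 1: {s0, s2, s3}
read 0: {s0, s1, s3}
Final reachable set {s0, s1, s3} has 3 states.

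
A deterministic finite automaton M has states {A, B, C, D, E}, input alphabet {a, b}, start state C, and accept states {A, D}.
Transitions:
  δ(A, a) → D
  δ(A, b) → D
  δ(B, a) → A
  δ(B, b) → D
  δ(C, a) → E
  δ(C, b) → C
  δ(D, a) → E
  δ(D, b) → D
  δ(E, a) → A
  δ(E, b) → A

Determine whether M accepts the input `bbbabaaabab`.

C --b--> C
C --b--> C
C --b--> C
C --a--> E
E --b--> A
A --a--> D
D --a--> E
E --a--> A
A --b--> D
D --a--> E
E --b--> A
End in state A, which is an accepting state.

accepted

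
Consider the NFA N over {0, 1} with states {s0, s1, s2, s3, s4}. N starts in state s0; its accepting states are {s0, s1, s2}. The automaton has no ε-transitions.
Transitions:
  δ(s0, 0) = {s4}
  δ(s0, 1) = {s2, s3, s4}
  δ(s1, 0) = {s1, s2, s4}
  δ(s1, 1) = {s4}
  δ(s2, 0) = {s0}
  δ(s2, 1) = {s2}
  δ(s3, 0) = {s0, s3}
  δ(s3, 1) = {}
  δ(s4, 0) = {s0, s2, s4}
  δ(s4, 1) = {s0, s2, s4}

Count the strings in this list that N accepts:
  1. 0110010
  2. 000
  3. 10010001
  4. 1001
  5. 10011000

0110010: accepted
000: accepted
10010001: accepted
1001: accepted
10011000: accepted

5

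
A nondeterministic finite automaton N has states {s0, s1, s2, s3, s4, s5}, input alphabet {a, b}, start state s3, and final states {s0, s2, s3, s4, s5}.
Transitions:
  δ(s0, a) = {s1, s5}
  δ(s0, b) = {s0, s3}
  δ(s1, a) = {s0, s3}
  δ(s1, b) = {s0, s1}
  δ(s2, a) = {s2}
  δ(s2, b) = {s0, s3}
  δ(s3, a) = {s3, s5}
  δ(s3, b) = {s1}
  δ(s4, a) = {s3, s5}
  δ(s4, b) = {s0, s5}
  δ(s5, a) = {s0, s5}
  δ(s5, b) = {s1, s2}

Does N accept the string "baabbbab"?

accepted

Start: {s3}
read b: {s1}
read a: {s0, s3}
read a: {s1, s3, s5}
read b: {s0, s1, s2}
read b: {s0, s1, s3}
read b: {s0, s1, s3}
read a: {s0, s1, s3, s5}
read b: {s0, s1, s2, s3}
Reachable ∩ accepting = {s0, s2, s3} — nonempty.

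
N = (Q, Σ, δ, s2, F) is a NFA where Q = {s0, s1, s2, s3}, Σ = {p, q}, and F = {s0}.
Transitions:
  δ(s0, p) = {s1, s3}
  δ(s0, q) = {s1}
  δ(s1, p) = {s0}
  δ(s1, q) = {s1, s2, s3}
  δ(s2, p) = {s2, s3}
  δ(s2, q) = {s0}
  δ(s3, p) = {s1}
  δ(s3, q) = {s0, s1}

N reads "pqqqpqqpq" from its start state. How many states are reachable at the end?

4

Start: {s2}
read p: {s2, s3}
read q: {s0, s1}
read q: {s1, s2, s3}
read q: {s0, s1, s2, s3}
read p: {s0, s1, s2, s3}
read q: {s0, s1, s2, s3}
read q: {s0, s1, s2, s3}
read p: {s0, s1, s2, s3}
read q: {s0, s1, s2, s3}
Final reachable set {s0, s1, s2, s3} has 4 states.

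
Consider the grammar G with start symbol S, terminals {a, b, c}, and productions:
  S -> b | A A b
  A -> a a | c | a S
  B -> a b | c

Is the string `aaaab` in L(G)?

yes

S ⇒ AAb ⇒ aaAb ⇒ aaaab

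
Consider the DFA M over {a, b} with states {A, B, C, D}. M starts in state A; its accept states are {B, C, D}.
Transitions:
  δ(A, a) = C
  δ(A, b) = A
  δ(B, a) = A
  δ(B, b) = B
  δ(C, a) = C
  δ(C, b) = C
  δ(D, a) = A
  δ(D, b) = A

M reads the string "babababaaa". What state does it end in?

C

A --b--> A
A --a--> C
C --b--> C
C --a--> C
C --b--> C
C --a--> C
C --b--> C
C --a--> C
C --a--> C
C --a--> C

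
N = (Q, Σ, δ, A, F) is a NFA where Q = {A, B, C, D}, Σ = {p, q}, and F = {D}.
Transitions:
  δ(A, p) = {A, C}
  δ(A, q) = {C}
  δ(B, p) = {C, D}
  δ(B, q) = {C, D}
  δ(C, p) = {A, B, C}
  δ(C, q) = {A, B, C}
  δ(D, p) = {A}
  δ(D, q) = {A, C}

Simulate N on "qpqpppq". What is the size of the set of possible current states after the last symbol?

Start: {A}
read q: {C}
read p: {A, B, C}
read q: {A, B, C, D}
read p: {A, B, C, D}
read p: {A, B, C, D}
read p: {A, B, C, D}
read q: {A, B, C, D}
Final reachable set {A, B, C, D} has 4 states.

4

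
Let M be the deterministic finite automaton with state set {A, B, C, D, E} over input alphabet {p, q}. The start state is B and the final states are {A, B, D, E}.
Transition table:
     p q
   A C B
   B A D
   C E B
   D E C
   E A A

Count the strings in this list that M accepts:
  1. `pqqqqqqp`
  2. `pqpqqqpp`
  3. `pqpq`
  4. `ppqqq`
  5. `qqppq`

4

`pqqqqqqp`: accepted
`pqpqqqpp`: accepted
`pqpq`: accepted
`ppqqq`: rejected
`qqppq`: accepted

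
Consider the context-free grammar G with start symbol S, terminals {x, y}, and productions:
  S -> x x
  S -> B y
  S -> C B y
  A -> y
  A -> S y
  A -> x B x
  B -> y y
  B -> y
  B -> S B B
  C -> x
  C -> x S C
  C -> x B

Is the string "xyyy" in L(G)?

S ⇒ CBy ⇒ xBBy ⇒ xyBy ⇒ xyyy

yes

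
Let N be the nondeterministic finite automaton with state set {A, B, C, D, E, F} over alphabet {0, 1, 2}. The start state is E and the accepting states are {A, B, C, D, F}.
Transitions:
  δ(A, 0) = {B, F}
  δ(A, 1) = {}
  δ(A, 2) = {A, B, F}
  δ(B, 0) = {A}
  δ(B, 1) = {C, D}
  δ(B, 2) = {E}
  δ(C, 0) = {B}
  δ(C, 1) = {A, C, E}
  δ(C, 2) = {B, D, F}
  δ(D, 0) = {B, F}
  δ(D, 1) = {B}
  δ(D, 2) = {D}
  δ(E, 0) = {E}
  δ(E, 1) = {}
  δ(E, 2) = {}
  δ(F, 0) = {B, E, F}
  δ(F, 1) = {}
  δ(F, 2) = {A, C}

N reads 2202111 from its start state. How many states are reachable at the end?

0

Start: {E}
read 2: {}
The reachable set is empty and stays empty for the remaining 6 symbols.
Final reachable set {} has 0 states.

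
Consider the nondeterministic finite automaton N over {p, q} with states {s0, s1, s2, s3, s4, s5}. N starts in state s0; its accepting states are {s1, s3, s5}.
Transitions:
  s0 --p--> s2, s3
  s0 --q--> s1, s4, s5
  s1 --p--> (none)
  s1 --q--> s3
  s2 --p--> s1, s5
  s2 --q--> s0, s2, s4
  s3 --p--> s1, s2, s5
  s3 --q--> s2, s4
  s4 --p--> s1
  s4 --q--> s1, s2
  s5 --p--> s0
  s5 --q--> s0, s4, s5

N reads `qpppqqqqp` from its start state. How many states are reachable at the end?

Start: {s0}
read q: {s1, s4, s5}
read p: {s0, s1}
read p: {s2, s3}
read p: {s1, s2, s5}
read q: {s0, s2, s3, s4, s5}
read q: {s0, s1, s2, s4, s5}
read q: {s0, s1, s2, s3, s4, s5}
read q: {s0, s1, s2, s3, s4, s5}
read p: {s0, s1, s2, s3, s5}
Final reachable set {s0, s1, s2, s3, s5} has 5 states.

5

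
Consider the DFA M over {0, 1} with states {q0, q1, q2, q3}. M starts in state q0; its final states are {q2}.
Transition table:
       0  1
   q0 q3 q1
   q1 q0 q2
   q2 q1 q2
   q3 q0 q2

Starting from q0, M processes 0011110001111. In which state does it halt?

q0 --0--> q3
q3 --0--> q0
q0 --1--> q1
q1 --1--> q2
q2 --1--> q2
q2 --1--> q2
q2 --0--> q1
q1 --0--> q0
q0 --0--> q3
q3 --1--> q2
q2 --1--> q2
q2 --1--> q2
q2 --1--> q2

q2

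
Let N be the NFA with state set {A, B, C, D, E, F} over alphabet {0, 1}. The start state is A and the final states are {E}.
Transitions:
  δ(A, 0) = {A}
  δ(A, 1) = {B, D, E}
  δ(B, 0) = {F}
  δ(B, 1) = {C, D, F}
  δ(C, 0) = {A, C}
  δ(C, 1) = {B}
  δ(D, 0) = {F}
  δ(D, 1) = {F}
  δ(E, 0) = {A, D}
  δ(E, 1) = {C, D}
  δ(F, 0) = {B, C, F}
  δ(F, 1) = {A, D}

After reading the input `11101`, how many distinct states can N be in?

6

Start: {A}
read 1: {B, D, E}
read 1: {C, D, F}
read 1: {A, B, D, F}
read 0: {A, B, C, F}
read 1: {A, B, C, D, E, F}
Final reachable set {A, B, C, D, E, F} has 6 states.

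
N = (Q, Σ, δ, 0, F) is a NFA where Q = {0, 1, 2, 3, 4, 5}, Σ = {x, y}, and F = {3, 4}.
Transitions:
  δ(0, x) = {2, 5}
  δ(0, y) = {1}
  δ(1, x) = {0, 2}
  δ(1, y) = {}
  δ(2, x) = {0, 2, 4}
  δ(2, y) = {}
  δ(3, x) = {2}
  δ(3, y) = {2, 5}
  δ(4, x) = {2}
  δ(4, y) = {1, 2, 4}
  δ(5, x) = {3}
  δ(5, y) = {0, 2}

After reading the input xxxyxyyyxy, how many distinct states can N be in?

3

Start: {0}
read x: {2, 5}
read x: {0, 2, 3, 4}
read x: {0, 2, 4, 5}
read y: {0, 1, 2, 4}
read x: {0, 2, 4, 5}
read y: {0, 1, 2, 4}
read y: {1, 2, 4}
read y: {1, 2, 4}
read x: {0, 2, 4}
read y: {1, 2, 4}
Final reachable set {1, 2, 4} has 3 states.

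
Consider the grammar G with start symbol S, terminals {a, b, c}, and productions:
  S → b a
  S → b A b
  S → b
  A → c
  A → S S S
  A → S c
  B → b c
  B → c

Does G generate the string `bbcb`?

yes

S ⇒ bAb ⇒ bScb ⇒ bbcb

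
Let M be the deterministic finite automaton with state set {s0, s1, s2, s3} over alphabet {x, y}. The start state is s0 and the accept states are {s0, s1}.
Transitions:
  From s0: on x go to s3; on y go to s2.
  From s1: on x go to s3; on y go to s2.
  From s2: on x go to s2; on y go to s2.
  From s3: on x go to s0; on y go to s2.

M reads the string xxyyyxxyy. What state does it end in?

s0 --x--> s3
s3 --x--> s0
s0 --y--> s2
s2 --y--> s2
s2 --y--> s2
s2 --x--> s2
s2 --x--> s2
s2 --y--> s2
s2 --y--> s2

s2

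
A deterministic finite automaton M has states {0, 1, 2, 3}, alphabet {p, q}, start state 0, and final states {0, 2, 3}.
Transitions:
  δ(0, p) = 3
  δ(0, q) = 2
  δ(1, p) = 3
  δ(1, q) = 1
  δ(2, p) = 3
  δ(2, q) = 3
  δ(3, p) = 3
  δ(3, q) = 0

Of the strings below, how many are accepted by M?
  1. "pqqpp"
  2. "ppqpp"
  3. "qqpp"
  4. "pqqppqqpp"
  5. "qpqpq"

"pqqpp": accepted
"ppqpp": accepted
"qqpp": accepted
"pqqppqqpp": accepted
"qpqpq": accepted

5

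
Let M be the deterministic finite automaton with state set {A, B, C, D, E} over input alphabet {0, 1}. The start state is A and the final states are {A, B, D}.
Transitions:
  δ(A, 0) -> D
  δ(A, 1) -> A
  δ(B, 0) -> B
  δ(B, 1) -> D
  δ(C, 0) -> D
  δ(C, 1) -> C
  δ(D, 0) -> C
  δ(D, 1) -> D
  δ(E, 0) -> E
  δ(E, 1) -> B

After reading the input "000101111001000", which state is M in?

D

A --0--> D
D --0--> C
C --0--> D
D --1--> D
D --0--> C
C --1--> C
C --1--> C
C --1--> C
C --1--> C
C --0--> D
D --0--> C
C --1--> C
C --0--> D
D --0--> C
C --0--> D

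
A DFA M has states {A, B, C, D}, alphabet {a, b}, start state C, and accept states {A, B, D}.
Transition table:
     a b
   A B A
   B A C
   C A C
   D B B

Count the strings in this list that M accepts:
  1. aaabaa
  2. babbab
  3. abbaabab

1

aaabaa: accepted
babbab: rejected
abbaabab: rejected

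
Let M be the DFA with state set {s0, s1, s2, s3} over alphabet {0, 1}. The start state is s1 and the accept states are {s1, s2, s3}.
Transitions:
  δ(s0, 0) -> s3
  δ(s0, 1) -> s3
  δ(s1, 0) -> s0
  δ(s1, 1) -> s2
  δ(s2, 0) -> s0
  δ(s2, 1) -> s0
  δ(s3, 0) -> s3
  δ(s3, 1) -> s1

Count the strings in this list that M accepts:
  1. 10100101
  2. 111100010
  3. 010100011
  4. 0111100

10100101: accepted
111100010: rejected
010100011: accepted
0111100: accepted

3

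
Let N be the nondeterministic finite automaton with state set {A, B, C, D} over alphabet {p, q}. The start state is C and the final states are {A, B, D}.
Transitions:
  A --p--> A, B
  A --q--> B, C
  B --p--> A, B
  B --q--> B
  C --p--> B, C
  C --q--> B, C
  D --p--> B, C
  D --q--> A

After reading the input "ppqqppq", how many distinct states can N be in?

Start: {C}
read p: {B, C}
read p: {A, B, C}
read q: {B, C}
read q: {B, C}
read p: {A, B, C}
read p: {A, B, C}
read q: {B, C}
Final reachable set {B, C} has 2 states.

2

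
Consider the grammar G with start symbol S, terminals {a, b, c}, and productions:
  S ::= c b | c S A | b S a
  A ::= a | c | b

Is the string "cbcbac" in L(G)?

yes

S ⇒ cSA ⇒ cbSaA ⇒ cbcbaA ⇒ cbcbac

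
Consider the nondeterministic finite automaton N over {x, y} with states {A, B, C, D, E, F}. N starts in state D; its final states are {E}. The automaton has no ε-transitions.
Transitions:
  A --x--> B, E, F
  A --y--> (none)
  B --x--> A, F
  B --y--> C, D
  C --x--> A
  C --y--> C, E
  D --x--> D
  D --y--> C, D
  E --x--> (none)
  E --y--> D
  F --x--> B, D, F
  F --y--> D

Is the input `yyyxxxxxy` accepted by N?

rejected

Start: {D}
read y: {C, D}
read y: {C, D, E}
read y: {C, D, E}
read x: {A, D}
read x: {B, D, E, F}
read x: {A, B, D, F}
read x: {A, B, D, E, F}
read x: {A, B, D, E, F}
read y: {C, D}
Reachable ∩ accepting = {} — empty.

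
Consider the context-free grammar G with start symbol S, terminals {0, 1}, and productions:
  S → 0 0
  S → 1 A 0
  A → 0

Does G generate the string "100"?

yes

S ⇒ 1A0 ⇒ 100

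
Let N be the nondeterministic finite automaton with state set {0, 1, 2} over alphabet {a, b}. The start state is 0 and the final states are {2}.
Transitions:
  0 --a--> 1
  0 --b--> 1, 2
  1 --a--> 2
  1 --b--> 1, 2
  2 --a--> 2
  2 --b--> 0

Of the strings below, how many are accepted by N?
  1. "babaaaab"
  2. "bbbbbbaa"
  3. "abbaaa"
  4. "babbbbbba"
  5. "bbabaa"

"babaaaab": rejected
"bbbbbbaa": accepted
"abbaaa": accepted
"babbbbbba": accepted
"bbabaa": accepted

4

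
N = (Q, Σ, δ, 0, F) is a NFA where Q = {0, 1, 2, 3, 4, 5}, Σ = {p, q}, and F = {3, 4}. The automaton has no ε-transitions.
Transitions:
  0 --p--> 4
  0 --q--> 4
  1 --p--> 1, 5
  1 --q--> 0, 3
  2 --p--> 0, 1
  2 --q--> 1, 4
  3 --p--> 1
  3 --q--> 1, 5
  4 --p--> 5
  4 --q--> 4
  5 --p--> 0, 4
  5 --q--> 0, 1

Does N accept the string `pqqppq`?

accepted

Start: {0}
read p: {4}
read q: {4}
read q: {4}
read p: {5}
read p: {0, 4}
read q: {4}
Reachable ∩ accepting = {4} — nonempty.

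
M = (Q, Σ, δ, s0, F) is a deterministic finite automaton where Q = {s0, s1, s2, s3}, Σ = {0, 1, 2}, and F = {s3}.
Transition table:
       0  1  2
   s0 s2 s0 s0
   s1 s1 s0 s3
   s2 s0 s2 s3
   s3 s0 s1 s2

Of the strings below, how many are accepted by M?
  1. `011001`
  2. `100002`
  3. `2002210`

`011001`: rejected
`100002`: rejected
`2002210`: rejected

0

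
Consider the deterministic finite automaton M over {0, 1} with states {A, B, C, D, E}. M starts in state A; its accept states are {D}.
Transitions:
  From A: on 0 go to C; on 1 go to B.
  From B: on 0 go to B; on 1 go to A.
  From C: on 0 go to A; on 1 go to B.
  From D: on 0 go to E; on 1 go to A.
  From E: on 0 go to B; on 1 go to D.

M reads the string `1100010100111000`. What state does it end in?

A --1--> B
B --1--> A
A --0--> C
C --0--> A
A --0--> C
C --1--> B
B --0--> B
B --1--> A
A --0--> C
C --0--> A
A --1--> B
B --1--> A
A --1--> B
B --0--> B
B --0--> B
B --0--> B

B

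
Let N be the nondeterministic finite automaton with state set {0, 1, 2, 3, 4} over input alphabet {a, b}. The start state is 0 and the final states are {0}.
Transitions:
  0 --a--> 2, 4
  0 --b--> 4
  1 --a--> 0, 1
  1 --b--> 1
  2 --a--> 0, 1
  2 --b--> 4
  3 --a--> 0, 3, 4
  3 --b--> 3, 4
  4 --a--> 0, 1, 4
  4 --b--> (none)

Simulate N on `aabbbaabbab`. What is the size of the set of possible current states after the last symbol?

2

Start: {0}
read a: {2, 4}
read a: {0, 1, 4}
read b: {1, 4}
read b: {1}
read b: {1}
read a: {0, 1}
read a: {0, 1, 2, 4}
read b: {1, 4}
read b: {1}
read a: {0, 1}
read b: {1, 4}
Final reachable set {1, 4} has 2 states.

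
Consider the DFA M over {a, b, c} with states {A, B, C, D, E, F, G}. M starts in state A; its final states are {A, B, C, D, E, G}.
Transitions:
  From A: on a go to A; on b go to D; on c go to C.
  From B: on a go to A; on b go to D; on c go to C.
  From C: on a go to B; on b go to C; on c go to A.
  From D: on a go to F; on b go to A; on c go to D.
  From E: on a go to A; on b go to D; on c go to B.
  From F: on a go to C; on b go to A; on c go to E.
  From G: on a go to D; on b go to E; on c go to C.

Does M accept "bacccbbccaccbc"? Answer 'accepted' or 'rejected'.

A --b--> D
D --a--> F
F --c--> E
E --c--> B
B --c--> C
C --b--> C
C --b--> C
C --c--> A
A --c--> C
C --a--> B
B --c--> C
C --c--> A
A --b--> D
D --c--> D
End in state D, which is an accepting state.

accepted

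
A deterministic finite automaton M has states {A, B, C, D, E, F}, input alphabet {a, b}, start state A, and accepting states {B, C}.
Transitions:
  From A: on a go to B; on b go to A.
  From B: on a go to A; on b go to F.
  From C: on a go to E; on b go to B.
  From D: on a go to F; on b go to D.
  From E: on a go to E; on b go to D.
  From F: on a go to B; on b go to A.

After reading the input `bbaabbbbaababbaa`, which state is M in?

A --b--> A
A --b--> A
A --a--> B
B --a--> A
A --b--> A
A --b--> A
A --b--> A
A --b--> A
A --a--> B
B --a--> A
A --b--> A
A --a--> B
B --b--> F
F --b--> A
A --a--> B
B --a--> A

A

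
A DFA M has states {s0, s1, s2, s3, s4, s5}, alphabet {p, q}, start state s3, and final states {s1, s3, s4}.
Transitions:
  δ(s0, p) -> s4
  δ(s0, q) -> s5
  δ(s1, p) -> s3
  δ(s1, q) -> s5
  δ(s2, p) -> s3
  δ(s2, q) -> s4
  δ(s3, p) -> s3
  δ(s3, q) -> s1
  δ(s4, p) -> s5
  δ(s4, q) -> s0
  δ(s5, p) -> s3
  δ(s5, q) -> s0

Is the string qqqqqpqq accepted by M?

s3 --q--> s1
s1 --q--> s5
s5 --q--> s0
s0 --q--> s5
s5 --q--> s0
s0 --p--> s4
s4 --q--> s0
s0 --q--> s5
End in state s5, which is not an accepting state.

rejected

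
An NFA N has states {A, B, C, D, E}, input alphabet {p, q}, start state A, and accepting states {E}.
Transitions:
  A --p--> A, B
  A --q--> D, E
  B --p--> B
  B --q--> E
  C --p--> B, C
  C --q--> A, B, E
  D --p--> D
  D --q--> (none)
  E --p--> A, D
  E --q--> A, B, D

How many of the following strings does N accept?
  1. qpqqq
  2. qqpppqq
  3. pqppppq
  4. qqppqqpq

3

qpqqq: accepted
qqpppqq: rejected
pqppppq: accepted
qqppqqpq: accepted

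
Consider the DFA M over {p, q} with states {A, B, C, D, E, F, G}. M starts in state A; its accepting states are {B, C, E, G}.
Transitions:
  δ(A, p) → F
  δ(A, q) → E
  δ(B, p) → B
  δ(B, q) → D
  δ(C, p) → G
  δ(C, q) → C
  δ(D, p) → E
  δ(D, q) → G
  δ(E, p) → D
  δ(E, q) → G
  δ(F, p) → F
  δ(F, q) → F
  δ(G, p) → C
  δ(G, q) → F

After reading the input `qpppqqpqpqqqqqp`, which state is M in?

A --q--> E
E --p--> D
D --p--> E
E --p--> D
D --q--> G
G --q--> F
F --p--> F
F --q--> F
F --p--> F
F --q--> F
F --q--> F
F --q--> F
F --q--> F
F --q--> F
F --p--> F

F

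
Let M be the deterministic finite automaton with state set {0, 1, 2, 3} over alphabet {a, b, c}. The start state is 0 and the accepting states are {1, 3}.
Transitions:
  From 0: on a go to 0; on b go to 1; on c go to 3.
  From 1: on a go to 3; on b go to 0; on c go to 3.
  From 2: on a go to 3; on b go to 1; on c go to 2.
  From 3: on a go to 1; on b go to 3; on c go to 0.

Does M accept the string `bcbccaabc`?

0 --b--> 1
1 --c--> 3
3 --b--> 3
3 --c--> 0
0 --c--> 3
3 --a--> 1
1 --a--> 3
3 --b--> 3
3 --c--> 0
End in state 0, which is not an accepting state.

rejected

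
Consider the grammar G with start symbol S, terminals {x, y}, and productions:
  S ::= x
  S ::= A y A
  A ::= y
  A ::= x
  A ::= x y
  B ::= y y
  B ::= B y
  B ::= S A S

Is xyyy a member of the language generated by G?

yes

S ⇒ AyA ⇒ xyyA ⇒ xyyy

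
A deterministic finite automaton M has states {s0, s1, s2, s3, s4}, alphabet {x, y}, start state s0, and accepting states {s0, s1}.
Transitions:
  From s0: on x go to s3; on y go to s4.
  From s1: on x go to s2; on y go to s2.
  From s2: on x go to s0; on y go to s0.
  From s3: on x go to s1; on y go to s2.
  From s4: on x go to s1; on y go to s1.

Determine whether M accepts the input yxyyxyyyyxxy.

rejected

s0 --y--> s4
s4 --x--> s1
s1 --y--> s2
s2 --y--> s0
s0 --x--> s3
s3 --y--> s2
s2 --y--> s0
s0 --y--> s4
s4 --y--> s1
s1 --x--> s2
s2 --x--> s0
s0 --y--> s4
End in state s4, which is not an accepting state.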